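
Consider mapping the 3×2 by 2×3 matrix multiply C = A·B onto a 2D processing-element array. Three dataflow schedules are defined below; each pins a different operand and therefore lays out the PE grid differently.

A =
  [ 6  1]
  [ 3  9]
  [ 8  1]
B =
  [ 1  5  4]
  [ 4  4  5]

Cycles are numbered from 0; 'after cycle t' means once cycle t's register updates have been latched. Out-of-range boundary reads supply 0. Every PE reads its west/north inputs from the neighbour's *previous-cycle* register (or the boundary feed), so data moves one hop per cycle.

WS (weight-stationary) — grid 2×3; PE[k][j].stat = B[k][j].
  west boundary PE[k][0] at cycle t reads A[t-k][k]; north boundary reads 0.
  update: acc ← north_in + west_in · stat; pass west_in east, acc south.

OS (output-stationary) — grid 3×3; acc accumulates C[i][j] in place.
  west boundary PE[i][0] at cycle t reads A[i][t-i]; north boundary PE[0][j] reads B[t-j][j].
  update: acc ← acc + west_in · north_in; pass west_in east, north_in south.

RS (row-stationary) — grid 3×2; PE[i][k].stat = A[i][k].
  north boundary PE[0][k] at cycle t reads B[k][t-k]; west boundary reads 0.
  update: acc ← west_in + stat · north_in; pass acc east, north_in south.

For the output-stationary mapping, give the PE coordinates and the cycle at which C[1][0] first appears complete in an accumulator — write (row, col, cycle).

OS — PE[1][0] is where C[1][0] collects:
  @0  [1,0]  acc 0  |  →0  ↓0
  @1  [1,0]  acc 3  |  →3  ↓1
  @2  [1,0]  acc 39  |  →9  ↓4

(row, col, cycle) = (1, 0, 2)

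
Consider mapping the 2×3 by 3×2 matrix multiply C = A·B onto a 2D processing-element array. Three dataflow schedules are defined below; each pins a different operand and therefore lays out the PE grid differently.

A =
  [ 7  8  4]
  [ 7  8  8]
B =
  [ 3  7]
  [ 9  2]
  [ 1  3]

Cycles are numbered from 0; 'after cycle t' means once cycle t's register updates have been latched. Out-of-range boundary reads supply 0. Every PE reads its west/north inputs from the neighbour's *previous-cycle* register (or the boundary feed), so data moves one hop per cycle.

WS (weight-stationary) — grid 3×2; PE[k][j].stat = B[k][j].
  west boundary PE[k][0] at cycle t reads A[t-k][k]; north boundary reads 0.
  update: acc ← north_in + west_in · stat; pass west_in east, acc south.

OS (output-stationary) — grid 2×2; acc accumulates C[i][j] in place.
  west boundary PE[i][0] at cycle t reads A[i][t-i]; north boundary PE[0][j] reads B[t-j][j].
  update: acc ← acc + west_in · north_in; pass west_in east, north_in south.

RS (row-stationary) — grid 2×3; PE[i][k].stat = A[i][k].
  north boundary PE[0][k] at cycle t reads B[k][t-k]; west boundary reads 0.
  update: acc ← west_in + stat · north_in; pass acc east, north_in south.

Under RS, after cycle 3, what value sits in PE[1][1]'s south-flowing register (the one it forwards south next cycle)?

register = 2

RS (2×3). Following PE[1][1] plus its west/north inputs:
  @0  [0,1]  acc 0  |  →0  ↓0
  @0  [1,0]  acc 0  |  →0  ↓0
  @0  [1,1]  acc 0  |  →0  ↓0
  @1  [0,1]  acc 93  |  →93  ↓9
  @1  [1,0]  acc 21  |  →21  ↓3
  @1  [1,1]  acc 0  |  →0  ↓0
  @2  [0,1]  acc 65  |  →65  ↓2
  @2  [1,0]  acc 49  |  →49  ↓7
  @2  [1,1]  acc 93  |  →93  ↓9
  @3  [0,1]  acc 0  |  →0  ↓0
  @3  [1,0]  acc 0  |  →0  ↓0
  @3  [1,1]  acc 65  |  →65  ↓2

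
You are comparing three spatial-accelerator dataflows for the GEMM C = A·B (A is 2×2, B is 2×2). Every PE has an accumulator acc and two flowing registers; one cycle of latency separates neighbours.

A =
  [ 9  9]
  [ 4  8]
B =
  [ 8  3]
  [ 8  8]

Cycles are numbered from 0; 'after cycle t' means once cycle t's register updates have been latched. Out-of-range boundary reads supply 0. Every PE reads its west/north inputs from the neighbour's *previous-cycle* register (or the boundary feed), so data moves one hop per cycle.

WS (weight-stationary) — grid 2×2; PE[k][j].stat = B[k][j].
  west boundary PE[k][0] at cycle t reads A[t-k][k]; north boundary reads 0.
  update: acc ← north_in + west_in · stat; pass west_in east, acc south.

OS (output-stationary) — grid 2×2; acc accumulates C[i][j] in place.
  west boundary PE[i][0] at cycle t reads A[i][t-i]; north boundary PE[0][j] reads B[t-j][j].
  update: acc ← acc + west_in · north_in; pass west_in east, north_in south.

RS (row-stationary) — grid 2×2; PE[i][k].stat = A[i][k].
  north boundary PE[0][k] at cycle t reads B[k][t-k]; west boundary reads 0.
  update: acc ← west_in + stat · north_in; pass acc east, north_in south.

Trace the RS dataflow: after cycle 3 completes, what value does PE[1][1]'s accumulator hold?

RS 2×2: PE[1][1] cycle-by-cycle (with neighbour feeds):
  t=0 PE[0][1]: acc=0 h=0 v=0
  t=0 PE[1][0]: acc=0 h=0 v=0
  t=0 PE[1][1]: acc=0 h=0 v=0
  t=1 PE[0][1]: acc=144 h=144 v=8
  t=1 PE[1][0]: acc=32 h=32 v=8
  t=1 PE[1][1]: acc=0 h=0 v=0
  t=2 PE[0][1]: acc=99 h=99 v=8
  t=2 PE[1][0]: acc=12 h=12 v=3
  t=2 PE[1][1]: acc=96 h=96 v=8
  t=3 PE[0][1]: acc=0 h=0 v=0
  t=3 PE[1][0]: acc=0 h=0 v=0
  t=3 PE[1][1]: acc=76 h=76 v=8

PE[1][1].acc = 76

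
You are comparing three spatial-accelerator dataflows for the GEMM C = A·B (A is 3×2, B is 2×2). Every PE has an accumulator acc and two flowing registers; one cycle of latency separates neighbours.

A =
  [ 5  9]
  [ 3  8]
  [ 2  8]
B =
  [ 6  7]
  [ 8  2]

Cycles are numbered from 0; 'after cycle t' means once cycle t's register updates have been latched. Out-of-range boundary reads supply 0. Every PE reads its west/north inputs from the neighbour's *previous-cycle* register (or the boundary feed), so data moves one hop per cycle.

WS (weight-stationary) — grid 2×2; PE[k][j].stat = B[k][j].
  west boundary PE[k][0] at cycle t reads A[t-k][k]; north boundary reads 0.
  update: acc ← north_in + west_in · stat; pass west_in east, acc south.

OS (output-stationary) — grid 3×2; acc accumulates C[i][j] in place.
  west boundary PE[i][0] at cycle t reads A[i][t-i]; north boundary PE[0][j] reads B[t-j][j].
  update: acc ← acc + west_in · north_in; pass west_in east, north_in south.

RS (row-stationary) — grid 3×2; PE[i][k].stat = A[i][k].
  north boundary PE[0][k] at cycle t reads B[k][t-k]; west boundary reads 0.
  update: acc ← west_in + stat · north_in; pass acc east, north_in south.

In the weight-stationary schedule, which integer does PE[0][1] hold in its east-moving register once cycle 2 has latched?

register = 3

WS (2×2). Following PE[0][1] plus its west/north inputs:
  @0  [0,0]  acc 30  |  →5  ↓30
  @0  [0,1]  acc 0  |  →0  ↓0
  @1  [0,0]  acc 18  |  →3  ↓18
  @1  [0,1]  acc 35  |  →5  ↓35
  @2  [0,0]  acc 12  |  →2  ↓12
  @2  [0,1]  acc 21  |  →3  ↓21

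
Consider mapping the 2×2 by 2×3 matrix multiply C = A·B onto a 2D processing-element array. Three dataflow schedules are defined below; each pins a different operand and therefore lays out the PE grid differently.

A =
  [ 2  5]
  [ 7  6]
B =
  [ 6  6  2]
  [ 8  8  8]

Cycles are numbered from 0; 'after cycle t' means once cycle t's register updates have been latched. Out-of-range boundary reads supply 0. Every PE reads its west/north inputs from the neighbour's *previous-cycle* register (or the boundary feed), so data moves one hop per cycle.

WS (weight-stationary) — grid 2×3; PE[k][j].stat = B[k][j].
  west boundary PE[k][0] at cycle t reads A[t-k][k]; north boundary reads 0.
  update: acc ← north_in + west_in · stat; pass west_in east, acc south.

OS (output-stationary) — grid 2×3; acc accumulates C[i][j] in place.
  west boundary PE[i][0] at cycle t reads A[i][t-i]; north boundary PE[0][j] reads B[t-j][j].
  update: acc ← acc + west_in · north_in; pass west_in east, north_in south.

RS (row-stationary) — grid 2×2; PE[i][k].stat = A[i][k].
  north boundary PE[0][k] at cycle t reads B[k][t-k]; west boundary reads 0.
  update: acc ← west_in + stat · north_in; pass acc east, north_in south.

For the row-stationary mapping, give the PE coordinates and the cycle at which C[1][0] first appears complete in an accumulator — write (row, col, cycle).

(row, col, cycle) = (1, 1, 2)

RS: C[1][0] accumulates in PE[1][1]:
  0: (1,1).acc=0  regs=<0,0>
  1: (1,1).acc=0  regs=<0,0>
  2: (1,1).acc=90  regs=<90,8>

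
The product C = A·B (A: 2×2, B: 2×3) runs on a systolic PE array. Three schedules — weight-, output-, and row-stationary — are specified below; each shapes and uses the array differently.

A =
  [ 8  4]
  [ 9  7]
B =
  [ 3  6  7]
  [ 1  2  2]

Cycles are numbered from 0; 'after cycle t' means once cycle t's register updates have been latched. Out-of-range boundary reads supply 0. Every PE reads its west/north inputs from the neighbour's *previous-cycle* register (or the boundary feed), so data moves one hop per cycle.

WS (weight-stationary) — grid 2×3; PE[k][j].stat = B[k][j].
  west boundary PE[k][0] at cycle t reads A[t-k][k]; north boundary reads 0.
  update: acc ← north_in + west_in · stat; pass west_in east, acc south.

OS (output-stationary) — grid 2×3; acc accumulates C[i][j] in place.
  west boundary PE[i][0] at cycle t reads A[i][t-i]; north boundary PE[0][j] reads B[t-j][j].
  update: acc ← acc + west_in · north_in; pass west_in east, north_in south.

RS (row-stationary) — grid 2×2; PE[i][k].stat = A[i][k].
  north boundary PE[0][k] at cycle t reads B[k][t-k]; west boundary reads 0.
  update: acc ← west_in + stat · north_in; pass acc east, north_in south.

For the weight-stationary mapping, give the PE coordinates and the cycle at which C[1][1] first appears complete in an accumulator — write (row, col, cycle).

(row, col, cycle) = (1, 1, 3)

WS: C[1][1] accumulates in PE[1][1]:
  after 0 — PE[1][1] acc=0, pass-E 0, pass-S 0
  after 1 — PE[1][1] acc=0, pass-E 0, pass-S 0
  after 2 — PE[1][1] acc=56, pass-E 4, pass-S 56
  after 3 — PE[1][1] acc=68, pass-E 7, pass-S 68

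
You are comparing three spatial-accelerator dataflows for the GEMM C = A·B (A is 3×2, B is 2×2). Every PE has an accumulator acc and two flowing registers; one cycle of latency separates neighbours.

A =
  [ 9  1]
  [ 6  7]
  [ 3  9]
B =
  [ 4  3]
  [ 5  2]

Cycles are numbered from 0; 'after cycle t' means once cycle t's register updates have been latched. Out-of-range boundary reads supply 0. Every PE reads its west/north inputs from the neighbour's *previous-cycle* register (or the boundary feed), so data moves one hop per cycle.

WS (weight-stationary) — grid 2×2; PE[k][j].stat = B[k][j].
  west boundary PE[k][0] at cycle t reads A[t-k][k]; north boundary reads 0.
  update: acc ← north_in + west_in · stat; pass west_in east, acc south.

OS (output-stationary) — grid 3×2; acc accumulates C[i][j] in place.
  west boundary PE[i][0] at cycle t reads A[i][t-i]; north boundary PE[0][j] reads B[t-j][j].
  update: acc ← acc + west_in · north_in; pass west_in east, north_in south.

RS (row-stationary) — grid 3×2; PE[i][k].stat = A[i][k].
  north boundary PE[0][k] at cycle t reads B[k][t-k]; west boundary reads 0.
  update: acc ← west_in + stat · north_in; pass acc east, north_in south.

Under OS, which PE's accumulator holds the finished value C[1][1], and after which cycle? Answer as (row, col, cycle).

(row, col, cycle) = (1, 1, 3)

OS — PE[1][1] is where C[1][1] collects:
  cycle 0: PE[1][1] → acc 0, east 0, south 0
  cycle 1: PE[1][1] → acc 0, east 0, south 0
  cycle 2: PE[1][1] → acc 18, east 6, south 3
  cycle 3: PE[1][1] → acc 32, east 7, south 2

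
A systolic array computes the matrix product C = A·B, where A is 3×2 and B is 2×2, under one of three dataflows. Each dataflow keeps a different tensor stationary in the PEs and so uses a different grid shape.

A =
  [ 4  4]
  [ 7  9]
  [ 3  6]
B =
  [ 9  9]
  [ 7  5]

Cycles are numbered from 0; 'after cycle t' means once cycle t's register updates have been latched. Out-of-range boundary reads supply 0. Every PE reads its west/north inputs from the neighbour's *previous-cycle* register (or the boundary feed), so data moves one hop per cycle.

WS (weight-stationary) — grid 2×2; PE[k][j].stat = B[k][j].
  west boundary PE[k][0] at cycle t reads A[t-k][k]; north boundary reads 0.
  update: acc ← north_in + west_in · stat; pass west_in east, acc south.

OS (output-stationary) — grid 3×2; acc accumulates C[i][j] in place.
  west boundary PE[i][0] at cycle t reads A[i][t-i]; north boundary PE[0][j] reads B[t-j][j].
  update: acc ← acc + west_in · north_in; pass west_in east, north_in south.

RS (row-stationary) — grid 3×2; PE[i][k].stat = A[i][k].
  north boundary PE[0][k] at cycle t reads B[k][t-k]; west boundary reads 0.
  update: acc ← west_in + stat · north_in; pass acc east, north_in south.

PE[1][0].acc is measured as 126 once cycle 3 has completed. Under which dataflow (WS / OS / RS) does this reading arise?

dataflow = OS

WS (2×2 grid), PE[1][0]:
  step 0 · PE1,0: acc=0; fwd→0 fwd↓0
  step 1 · PE1,0: acc=64; fwd→4 fwd↓64
  step 2 · PE1,0: acc=126; fwd→9 fwd↓126
  step 3 · PE1,0: acc=69; fwd→6 fwd↓69
OS (3×2 grid), PE[1][0]:
  step 0 · PE1,0: acc=0; fwd→0 fwd↓0
  step 1 · PE1,0: acc=63; fwd→7 fwd↓9
  step 2 · PE1,0: acc=126; fwd→9 fwd↓7
  step 3 · PE1,0: acc=126; fwd→0 fwd↓0
RS (3×2 grid), PE[1][0]:
  step 0 · PE1,0: acc=0; fwd→0 fwd↓0
  step 1 · PE1,0: acc=63; fwd→63 fwd↓9
  step 2 · PE1,0: acc=63; fwd→63 fwd↓9
  step 3 · PE1,0: acc=0; fwd→0 fwd↓0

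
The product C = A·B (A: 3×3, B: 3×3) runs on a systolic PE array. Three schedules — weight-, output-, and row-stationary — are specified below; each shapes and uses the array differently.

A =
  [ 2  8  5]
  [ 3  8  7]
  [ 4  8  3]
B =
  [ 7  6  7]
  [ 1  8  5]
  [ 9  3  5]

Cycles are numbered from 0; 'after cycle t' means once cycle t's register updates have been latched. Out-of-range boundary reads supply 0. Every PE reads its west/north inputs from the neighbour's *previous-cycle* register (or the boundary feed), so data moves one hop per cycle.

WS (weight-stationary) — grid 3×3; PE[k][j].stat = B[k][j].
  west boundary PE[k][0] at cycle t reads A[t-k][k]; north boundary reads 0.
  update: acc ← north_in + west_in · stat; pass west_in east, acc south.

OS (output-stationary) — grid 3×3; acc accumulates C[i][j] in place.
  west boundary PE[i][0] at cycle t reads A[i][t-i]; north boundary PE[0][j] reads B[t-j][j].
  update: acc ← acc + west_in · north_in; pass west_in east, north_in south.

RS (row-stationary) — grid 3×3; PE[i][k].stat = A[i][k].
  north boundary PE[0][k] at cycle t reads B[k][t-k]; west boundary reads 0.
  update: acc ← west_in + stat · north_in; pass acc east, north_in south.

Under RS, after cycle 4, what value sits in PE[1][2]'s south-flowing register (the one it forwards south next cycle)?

register = 3

RS (3×3). Following PE[1][2] plus its west/north inputs:
  step 0 · PE0,2: acc=0; fwd→0 fwd↓0
  step 0 · PE1,1: acc=0; fwd→0 fwd↓0
  step 0 · PE1,2: acc=0; fwd→0 fwd↓0
  step 1 · PE0,2: acc=0; fwd→0 fwd↓0
  step 1 · PE1,1: acc=0; fwd→0 fwd↓0
  step 1 · PE1,2: acc=0; fwd→0 fwd↓0
  step 2 · PE0,2: acc=67; fwd→67 fwd↓9
  step 2 · PE1,1: acc=29; fwd→29 fwd↓1
  step 2 · PE1,2: acc=0; fwd→0 fwd↓0
  step 3 · PE0,2: acc=91; fwd→91 fwd↓3
  step 3 · PE1,1: acc=82; fwd→82 fwd↓8
  step 3 · PE1,2: acc=92; fwd→92 fwd↓9
  step 4 · PE0,2: acc=79; fwd→79 fwd↓5
  step 4 · PE1,1: acc=61; fwd→61 fwd↓5
  step 4 · PE1,2: acc=103; fwd→103 fwd↓3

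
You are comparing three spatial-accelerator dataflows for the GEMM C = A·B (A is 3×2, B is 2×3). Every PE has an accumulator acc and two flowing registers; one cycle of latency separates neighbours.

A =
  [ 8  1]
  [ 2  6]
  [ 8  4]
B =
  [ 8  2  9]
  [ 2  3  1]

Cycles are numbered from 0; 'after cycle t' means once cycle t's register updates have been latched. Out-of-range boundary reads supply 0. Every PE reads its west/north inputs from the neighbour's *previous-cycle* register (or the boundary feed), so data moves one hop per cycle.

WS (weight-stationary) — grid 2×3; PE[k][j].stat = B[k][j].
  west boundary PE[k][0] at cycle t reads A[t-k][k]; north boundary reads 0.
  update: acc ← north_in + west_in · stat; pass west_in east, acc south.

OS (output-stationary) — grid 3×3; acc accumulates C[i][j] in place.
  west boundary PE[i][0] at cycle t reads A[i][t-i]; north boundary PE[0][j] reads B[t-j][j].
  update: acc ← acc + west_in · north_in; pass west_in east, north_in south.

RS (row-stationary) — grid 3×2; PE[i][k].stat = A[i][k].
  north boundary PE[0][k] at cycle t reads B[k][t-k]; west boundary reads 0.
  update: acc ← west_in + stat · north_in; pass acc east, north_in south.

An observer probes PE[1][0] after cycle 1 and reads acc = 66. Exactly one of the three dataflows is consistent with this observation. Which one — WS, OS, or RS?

dataflow = WS

WS [2×3] PE[1][0] across cycles:
  @0  [1,0]  acc 0  |  →0  ↓0
  @1  [1,0]  acc 66  |  →1  ↓66
OS [3×3] PE[1][0] across cycles:
  @0  [1,0]  acc 0  |  →0  ↓0
  @1  [1,0]  acc 16  |  →2  ↓8
RS [3×2] PE[1][0] across cycles:
  @0  [1,0]  acc 0  |  →0  ↓0
  @1  [1,0]  acc 16  |  →16  ↓8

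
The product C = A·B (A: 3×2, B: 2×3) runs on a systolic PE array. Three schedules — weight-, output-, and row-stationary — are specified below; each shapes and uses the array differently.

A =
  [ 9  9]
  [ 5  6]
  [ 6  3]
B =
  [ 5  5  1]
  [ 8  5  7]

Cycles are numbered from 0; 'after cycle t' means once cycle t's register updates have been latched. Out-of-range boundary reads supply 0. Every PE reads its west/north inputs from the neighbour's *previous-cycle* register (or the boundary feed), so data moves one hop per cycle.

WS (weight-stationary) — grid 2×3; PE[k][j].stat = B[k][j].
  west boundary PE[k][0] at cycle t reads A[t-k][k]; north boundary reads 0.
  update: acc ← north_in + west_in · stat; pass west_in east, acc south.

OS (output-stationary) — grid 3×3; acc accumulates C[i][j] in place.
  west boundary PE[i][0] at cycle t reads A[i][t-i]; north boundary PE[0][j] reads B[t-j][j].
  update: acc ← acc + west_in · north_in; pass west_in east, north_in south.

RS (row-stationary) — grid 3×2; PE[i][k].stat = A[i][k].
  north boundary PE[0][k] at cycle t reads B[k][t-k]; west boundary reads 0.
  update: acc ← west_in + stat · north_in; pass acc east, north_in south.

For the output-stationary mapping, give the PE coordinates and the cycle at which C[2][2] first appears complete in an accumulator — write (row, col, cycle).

OS — PE[2][2] is where C[2][2] collects:
  after 0 — PE[2][2] acc=0, pass-E 0, pass-S 0
  after 1 — PE[2][2] acc=0, pass-E 0, pass-S 0
  after 2 — PE[2][2] acc=0, pass-E 0, pass-S 0
  after 3 — PE[2][2] acc=0, pass-E 0, pass-S 0
  after 4 — PE[2][2] acc=6, pass-E 6, pass-S 1
  after 5 — PE[2][2] acc=27, pass-E 3, pass-S 7

(row, col, cycle) = (2, 2, 5)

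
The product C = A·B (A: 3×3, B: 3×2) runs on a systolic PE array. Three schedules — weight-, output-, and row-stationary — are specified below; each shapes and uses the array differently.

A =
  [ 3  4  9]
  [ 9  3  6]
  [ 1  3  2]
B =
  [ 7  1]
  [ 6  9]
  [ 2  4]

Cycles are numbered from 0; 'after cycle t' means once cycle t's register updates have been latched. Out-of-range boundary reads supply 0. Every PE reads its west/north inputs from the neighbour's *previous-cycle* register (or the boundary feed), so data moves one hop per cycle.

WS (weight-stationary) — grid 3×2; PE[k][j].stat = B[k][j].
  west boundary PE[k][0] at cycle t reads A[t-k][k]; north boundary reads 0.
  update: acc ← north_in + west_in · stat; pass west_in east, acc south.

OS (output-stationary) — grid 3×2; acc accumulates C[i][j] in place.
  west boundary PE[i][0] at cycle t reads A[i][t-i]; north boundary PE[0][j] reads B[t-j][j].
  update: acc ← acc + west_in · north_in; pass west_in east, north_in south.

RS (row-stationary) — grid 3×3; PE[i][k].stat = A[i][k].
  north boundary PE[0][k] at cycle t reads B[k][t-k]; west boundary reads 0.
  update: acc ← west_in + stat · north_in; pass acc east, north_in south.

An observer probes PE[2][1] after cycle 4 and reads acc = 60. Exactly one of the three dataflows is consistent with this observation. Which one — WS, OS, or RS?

dataflow = WS

— WS: 3×2; PE[2][1] trace:
  cycle 0: PE[2][1] → acc 0, east 0, south 0
  cycle 1: PE[2][1] → acc 0, east 0, south 0
  cycle 2: PE[2][1] → acc 0, east 0, south 0
  cycle 3: PE[2][1] → acc 75, east 9, south 75
  cycle 4: PE[2][1] → acc 60, east 6, south 60
— OS: 3×2; PE[2][1] trace:
  cycle 0: PE[2][1] → acc 0, east 0, south 0
  cycle 1: PE[2][1] → acc 0, east 0, south 0
  cycle 2: PE[2][1] → acc 0, east 0, south 0
  cycle 3: PE[2][1] → acc 1, east 1, south 1
  cycle 4: PE[2][1] → acc 28, east 3, south 9
— RS: 3×3; PE[2][1] trace:
  cycle 0: PE[2][1] → acc 0, east 0, south 0
  cycle 1: PE[2][1] → acc 0, east 0, south 0
  cycle 2: PE[2][1] → acc 0, east 0, south 0
  cycle 3: PE[2][1] → acc 25, east 25, south 6
  cycle 4: PE[2][1] → acc 28, east 28, south 9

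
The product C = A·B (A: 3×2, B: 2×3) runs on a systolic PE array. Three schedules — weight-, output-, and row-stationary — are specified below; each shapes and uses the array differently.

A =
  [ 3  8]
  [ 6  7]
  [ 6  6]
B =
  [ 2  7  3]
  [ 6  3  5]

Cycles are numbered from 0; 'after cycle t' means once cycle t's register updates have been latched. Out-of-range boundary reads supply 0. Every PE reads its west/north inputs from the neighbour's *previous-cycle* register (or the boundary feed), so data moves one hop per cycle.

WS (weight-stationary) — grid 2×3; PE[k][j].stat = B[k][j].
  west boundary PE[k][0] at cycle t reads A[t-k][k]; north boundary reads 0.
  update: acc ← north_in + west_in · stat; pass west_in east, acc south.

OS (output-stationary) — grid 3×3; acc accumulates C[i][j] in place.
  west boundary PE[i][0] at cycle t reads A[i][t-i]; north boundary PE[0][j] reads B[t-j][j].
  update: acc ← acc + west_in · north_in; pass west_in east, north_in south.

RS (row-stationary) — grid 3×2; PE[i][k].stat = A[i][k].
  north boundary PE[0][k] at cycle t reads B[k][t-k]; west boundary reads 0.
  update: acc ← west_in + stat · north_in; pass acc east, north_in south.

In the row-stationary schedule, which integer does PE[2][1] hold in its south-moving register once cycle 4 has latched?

register = 3

Tracing RS — 3×2 array, target PE[2][1]:
  c0 r1c1: 0 / 0 / 0
  c0 r2c0: 0 / 0 / 0
  c0 r2c1: 0 / 0 / 0
  c1 r1c1: 0 / 0 / 0
  c1 r2c0: 0 / 0 / 0
  c1 r2c1: 0 / 0 / 0
  c2 r1c1: 54 / 54 / 6
  c2 r2c0: 12 / 12 / 2
  c2 r2c1: 0 / 0 / 0
  c3 r1c1: 63 / 63 / 3
  c3 r2c0: 42 / 42 / 7
  c3 r2c1: 48 / 48 / 6
  c4 r1c1: 53 / 53 / 5
  c4 r2c0: 18 / 18 / 3
  c4 r2c1: 60 / 60 / 3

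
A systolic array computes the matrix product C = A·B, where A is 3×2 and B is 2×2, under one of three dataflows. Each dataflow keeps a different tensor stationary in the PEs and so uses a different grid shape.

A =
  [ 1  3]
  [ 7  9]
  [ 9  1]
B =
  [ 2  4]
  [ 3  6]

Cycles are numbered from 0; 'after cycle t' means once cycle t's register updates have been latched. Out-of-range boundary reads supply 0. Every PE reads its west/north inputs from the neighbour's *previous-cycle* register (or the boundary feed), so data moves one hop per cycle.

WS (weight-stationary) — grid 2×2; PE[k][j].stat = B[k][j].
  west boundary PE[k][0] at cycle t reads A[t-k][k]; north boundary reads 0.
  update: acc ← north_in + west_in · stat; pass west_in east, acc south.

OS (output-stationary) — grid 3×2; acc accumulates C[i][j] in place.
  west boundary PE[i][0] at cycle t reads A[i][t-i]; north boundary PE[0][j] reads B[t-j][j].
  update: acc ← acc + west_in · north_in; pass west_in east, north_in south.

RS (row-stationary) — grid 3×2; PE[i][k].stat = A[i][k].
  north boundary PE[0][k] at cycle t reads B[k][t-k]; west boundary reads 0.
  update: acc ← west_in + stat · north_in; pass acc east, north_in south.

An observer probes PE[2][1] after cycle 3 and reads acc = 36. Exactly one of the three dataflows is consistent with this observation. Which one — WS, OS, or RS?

WS (2×2): PE[2][1] does not exist.
OS (3×2 grid), PE[2][1]:
  0: (2,1).acc=0  regs=<0,0>
  1: (2,1).acc=0  regs=<0,0>
  2: (2,1).acc=0  regs=<0,0>
  3: (2,1).acc=36  regs=<9,4>
RS (3×2 grid), PE[2][1]:
  0: (2,1).acc=0  regs=<0,0>
  1: (2,1).acc=0  regs=<0,0>
  2: (2,1).acc=0  regs=<0,0>
  3: (2,1).acc=21  regs=<21,3>

dataflow = OS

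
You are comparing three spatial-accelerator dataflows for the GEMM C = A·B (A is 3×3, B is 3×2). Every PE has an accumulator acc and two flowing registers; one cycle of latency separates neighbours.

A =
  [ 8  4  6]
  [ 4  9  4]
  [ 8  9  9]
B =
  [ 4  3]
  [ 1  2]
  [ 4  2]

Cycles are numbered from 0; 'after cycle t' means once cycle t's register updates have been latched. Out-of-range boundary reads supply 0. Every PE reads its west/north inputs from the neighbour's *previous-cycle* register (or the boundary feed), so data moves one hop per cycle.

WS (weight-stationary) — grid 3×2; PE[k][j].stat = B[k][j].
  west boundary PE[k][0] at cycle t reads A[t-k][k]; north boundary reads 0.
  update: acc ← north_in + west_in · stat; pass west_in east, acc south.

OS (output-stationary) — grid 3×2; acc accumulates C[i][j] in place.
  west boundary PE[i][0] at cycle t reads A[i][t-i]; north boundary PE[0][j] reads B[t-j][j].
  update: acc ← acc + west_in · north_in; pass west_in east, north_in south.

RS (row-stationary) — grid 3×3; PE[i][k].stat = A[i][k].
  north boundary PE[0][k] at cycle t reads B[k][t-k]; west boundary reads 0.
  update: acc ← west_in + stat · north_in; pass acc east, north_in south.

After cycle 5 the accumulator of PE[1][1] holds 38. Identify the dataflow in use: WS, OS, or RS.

WS [3×2] PE[1][1] across cycles:
  step 0 · PE1,1: acc=0; fwd→0 fwd↓0
  step 1 · PE1,1: acc=0; fwd→0 fwd↓0
  step 2 · PE1,1: acc=32; fwd→4 fwd↓32
  step 3 · PE1,1: acc=30; fwd→9 fwd↓30
  step 4 · PE1,1: acc=42; fwd→9 fwd↓42
  step 5 · PE1,1: acc=0; fwd→0 fwd↓0
OS [3×2] PE[1][1] across cycles:
  step 0 · PE1,1: acc=0; fwd→0 fwd↓0
  step 1 · PE1,1: acc=0; fwd→0 fwd↓0
  step 2 · PE1,1: acc=12; fwd→4 fwd↓3
  step 3 · PE1,1: acc=30; fwd→9 fwd↓2
  step 4 · PE1,1: acc=38; fwd→4 fwd↓2
  step 5 · PE1,1: acc=38; fwd→0 fwd↓0
RS [3×3] PE[1][1] across cycles:
  step 0 · PE1,1: acc=0; fwd→0 fwd↓0
  step 1 · PE1,1: acc=0; fwd→0 fwd↓0
  step 2 · PE1,1: acc=25; fwd→25 fwd↓1
  step 3 · PE1,1: acc=30; fwd→30 fwd↓2
  step 4 · PE1,1: acc=0; fwd→0 fwd↓0
  step 5 · PE1,1: acc=0; fwd→0 fwd↓0

dataflow = OS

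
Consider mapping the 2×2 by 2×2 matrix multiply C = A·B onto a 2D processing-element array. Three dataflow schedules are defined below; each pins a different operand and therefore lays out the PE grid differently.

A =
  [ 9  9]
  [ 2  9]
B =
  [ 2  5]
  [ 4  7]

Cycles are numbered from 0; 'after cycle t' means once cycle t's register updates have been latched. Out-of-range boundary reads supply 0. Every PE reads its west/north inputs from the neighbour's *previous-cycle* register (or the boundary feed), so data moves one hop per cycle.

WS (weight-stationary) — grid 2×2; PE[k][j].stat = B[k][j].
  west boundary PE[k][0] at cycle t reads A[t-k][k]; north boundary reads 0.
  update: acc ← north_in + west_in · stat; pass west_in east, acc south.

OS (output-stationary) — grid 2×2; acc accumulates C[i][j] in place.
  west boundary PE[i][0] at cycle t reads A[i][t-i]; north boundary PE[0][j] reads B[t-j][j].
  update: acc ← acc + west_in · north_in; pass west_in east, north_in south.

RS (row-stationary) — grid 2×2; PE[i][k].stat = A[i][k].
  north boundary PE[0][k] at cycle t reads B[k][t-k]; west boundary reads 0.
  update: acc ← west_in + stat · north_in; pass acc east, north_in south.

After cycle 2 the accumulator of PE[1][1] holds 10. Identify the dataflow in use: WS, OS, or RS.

— WS: 2×2; PE[1][1] trace:
  c0 r1c1: 0 / 0 / 0
  c1 r1c1: 0 / 0 / 0
  c2 r1c1: 108 / 9 / 108
— OS: 2×2; PE[1][1] trace:
  c0 r1c1: 0 / 0 / 0
  c1 r1c1: 0 / 0 / 0
  c2 r1c1: 10 / 2 / 5
— RS: 2×2; PE[1][1] trace:
  c0 r1c1: 0 / 0 / 0
  c1 r1c1: 0 / 0 / 0
  c2 r1c1: 40 / 40 / 4

dataflow = OS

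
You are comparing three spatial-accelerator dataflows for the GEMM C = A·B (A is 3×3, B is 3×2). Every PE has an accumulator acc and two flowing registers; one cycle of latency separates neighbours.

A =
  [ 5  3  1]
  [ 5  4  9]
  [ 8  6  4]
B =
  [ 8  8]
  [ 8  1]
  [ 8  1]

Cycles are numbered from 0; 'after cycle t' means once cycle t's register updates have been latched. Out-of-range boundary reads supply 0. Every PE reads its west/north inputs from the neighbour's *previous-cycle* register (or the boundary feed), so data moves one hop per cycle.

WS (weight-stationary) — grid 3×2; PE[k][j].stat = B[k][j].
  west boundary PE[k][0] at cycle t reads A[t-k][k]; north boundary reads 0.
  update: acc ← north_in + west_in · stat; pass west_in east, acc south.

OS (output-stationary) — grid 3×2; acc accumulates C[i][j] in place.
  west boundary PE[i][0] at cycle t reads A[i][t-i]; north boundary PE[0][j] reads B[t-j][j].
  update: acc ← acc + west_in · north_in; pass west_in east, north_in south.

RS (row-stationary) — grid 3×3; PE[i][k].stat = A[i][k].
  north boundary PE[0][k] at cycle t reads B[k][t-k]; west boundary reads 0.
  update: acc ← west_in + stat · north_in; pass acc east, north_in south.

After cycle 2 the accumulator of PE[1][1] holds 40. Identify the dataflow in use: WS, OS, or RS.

dataflow = OS

Under WS (3×2), PE[1][1]:
  step 0 · PE1,1: acc=0; fwd→0 fwd↓0
  step 1 · PE1,1: acc=0; fwd→0 fwd↓0
  step 2 · PE1,1: acc=43; fwd→3 fwd↓43
Under OS (3×2), PE[1][1]:
  step 0 · PE1,1: acc=0; fwd→0 fwd↓0
  step 1 · PE1,1: acc=0; fwd→0 fwd↓0
  step 2 · PE1,1: acc=40; fwd→5 fwd↓8
Under RS (3×3), PE[1][1]:
  step 0 · PE1,1: acc=0; fwd→0 fwd↓0
  step 1 · PE1,1: acc=0; fwd→0 fwd↓0
  step 2 · PE1,1: acc=72; fwd→72 fwd↓8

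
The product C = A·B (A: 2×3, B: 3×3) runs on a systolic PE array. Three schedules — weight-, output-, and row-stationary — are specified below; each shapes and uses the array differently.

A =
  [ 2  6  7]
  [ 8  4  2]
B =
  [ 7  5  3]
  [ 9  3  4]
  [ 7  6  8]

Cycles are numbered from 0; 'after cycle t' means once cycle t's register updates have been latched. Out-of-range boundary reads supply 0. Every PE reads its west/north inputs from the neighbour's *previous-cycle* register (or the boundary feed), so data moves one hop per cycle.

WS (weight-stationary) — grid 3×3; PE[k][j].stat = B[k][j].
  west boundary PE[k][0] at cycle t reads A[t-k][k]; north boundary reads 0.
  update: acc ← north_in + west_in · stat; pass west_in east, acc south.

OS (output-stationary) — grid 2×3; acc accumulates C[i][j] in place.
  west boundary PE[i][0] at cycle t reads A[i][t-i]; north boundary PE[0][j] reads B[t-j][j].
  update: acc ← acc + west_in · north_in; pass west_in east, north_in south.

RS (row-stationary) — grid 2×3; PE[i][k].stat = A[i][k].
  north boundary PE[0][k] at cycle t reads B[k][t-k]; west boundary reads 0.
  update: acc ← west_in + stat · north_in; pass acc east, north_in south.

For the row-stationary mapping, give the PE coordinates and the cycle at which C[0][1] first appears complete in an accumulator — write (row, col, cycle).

RS — PE[0][2] is where C[0][1] collects:
  c0 r0c2: 0 / 0 / 0
  c1 r0c2: 0 / 0 / 0
  c2 r0c2: 117 / 117 / 7
  c3 r0c2: 70 / 70 / 6

(row, col, cycle) = (0, 2, 3)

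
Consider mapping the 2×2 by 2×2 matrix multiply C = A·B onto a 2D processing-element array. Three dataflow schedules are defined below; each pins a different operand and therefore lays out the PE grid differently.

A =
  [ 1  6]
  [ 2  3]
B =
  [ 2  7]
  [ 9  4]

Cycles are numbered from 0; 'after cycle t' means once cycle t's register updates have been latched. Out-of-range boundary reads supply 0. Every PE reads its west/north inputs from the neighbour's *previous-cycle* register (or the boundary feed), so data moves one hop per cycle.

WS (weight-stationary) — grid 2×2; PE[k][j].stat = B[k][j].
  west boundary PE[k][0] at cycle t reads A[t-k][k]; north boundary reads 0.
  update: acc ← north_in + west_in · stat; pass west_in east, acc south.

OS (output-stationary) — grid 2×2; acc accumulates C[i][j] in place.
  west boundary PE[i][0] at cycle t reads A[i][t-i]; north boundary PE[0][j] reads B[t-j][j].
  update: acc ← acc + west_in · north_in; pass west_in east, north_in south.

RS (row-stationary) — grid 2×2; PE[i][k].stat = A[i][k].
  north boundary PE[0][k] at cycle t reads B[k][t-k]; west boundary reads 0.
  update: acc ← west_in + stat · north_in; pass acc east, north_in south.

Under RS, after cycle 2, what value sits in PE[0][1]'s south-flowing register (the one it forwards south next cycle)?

Tracing RS — 2×2 array, target PE[0][1]:
  [0] (0,0) acc=2 (h:2 v:2)
  [0] (0,1) acc=0 (h:0 v:0)
  [1] (0,0) acc=7 (h:7 v:7)
  [1] (0,1) acc=56 (h:56 v:9)
  [2] (0,0) acc=0 (h:0 v:0)
  [2] (0,1) acc=31 (h:31 v:4)

register = 4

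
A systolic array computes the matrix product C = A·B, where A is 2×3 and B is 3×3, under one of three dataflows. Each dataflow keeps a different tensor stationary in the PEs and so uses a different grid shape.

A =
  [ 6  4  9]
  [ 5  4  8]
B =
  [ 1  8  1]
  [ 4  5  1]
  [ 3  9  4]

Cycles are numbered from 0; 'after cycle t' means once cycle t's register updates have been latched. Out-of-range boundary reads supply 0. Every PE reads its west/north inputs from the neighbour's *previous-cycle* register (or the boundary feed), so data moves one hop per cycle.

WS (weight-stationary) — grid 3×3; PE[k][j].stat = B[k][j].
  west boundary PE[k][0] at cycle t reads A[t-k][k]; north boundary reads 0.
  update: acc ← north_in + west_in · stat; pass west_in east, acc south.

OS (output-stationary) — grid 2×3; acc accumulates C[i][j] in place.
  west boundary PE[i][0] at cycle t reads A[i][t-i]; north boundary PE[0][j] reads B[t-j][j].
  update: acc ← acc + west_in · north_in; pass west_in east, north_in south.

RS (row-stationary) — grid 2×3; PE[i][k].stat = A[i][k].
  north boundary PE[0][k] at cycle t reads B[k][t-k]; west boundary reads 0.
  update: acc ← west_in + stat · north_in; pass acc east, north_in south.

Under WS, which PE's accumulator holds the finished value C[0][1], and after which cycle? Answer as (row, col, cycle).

(row, col, cycle) = (2, 1, 3)

WS — PE[2][1] is where C[0][1] collects:
  after 0 — PE[2][1] acc=0, pass-E 0, pass-S 0
  after 1 — PE[2][1] acc=0, pass-E 0, pass-S 0
  after 2 — PE[2][1] acc=0, pass-E 0, pass-S 0
  after 3 — PE[2][1] acc=149, pass-E 9, pass-S 149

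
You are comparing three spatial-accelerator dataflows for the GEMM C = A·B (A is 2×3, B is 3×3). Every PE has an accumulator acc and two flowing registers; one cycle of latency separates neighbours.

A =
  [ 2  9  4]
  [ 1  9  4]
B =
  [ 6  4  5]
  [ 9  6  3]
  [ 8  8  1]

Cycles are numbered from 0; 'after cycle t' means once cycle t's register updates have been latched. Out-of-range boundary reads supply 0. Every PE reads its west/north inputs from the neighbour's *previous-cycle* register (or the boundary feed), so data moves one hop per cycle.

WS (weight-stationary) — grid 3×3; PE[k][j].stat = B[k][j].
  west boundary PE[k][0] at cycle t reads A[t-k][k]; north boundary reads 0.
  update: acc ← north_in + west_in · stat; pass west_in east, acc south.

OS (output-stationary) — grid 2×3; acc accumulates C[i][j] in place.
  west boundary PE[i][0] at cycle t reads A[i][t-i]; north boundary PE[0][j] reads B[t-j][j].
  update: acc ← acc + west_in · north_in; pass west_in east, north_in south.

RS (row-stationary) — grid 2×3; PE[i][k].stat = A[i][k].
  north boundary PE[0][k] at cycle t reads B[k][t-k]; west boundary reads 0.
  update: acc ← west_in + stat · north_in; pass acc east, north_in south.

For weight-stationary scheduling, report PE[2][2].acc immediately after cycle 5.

Tracing WS — 3×3 array, target PE[2][2]:
  t=0 PE[1][2]: acc=0 h=0 v=0
  t=0 PE[2][1]: acc=0 h=0 v=0
  t=0 PE[2][2]: acc=0 h=0 v=0
  t=1 PE[1][2]: acc=0 h=0 v=0
  t=1 PE[2][1]: acc=0 h=0 v=0
  t=1 PE[2][2]: acc=0 h=0 v=0
  t=2 PE[1][2]: acc=0 h=0 v=0
  t=2 PE[2][1]: acc=0 h=0 v=0
  t=2 PE[2][2]: acc=0 h=0 v=0
  t=3 PE[1][2]: acc=37 h=9 v=37
  t=3 PE[2][1]: acc=94 h=4 v=94
  t=3 PE[2][2]: acc=0 h=0 v=0
  t=4 PE[1][2]: acc=32 h=9 v=32
  t=4 PE[2][1]: acc=90 h=4 v=90
  t=4 PE[2][2]: acc=41 h=4 v=41
  t=5 PE[1][2]: acc=0 h=0 v=0
  t=5 PE[2][1]: acc=0 h=0 v=0
  t=5 PE[2][2]: acc=36 h=4 v=36

PE[2][2].acc = 36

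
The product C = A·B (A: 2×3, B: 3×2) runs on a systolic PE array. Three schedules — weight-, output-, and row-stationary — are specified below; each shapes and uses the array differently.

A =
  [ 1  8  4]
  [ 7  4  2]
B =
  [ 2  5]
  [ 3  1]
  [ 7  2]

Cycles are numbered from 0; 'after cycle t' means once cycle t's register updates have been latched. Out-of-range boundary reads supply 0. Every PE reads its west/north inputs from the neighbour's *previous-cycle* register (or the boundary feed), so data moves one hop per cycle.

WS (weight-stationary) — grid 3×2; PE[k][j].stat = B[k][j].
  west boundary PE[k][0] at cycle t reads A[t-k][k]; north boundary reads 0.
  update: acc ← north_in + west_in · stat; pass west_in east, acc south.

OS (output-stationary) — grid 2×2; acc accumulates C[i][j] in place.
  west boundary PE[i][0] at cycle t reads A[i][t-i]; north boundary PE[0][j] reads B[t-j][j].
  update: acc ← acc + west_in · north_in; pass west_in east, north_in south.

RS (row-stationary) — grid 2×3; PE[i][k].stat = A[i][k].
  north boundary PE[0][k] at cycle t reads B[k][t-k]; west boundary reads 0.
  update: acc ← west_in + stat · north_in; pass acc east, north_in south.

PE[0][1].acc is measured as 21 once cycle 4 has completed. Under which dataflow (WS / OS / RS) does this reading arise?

Under WS (3×2), PE[0][1]:
  cycle 0: PE[0][1] → acc 0, east 0, south 0
  cycle 1: PE[0][1] → acc 5, east 1, south 5
  cycle 2: PE[0][1] → acc 35, east 7, south 35
  cycle 3: PE[0][1] → acc 0, east 0, south 0
  cycle 4: PE[0][1] → acc 0, east 0, south 0
Under OS (2×2), PE[0][1]:
  cycle 0: PE[0][1] → acc 0, east 0, south 0
  cycle 1: PE[0][1] → acc 5, east 1, south 5
  cycle 2: PE[0][1] → acc 13, east 8, south 1
  cycle 3: PE[0][1] → acc 21, east 4, south 2
  cycle 4: PE[0][1] → acc 21, east 0, south 0
Under RS (2×3), PE[0][1]:
  cycle 0: PE[0][1] → acc 0, east 0, south 0
  cycle 1: PE[0][1] → acc 26, east 26, south 3
  cycle 2: PE[0][1] → acc 13, east 13, south 1
  cycle 3: PE[0][1] → acc 0, east 0, south 0
  cycle 4: PE[0][1] → acc 0, east 0, south 0

dataflow = OS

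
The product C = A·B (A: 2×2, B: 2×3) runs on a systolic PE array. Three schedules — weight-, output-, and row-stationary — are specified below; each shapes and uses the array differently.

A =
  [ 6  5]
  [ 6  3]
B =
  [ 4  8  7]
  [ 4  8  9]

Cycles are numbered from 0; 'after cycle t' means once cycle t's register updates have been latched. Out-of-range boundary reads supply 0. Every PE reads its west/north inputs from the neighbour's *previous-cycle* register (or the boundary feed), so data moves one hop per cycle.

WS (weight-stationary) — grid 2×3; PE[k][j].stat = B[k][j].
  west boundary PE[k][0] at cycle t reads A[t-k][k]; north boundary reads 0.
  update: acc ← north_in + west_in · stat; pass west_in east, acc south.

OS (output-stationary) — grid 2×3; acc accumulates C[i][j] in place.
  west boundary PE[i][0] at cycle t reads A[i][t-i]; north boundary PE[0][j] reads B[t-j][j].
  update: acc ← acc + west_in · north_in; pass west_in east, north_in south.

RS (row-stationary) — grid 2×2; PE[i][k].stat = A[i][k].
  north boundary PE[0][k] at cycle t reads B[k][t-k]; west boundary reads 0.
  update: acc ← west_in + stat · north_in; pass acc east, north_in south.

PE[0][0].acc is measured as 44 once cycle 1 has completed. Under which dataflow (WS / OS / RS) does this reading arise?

Under WS (2×3), PE[0][0]:
  [0] (0,0) acc=24 (h:6 v:24)
  [1] (0,0) acc=24 (h:6 v:24)
Under OS (2×3), PE[0][0]:
  [0] (0,0) acc=24 (h:6 v:4)
  [1] (0,0) acc=44 (h:5 v:4)
Under RS (2×2), PE[0][0]:
  [0] (0,0) acc=24 (h:24 v:4)
  [1] (0,0) acc=48 (h:48 v:8)

dataflow = OS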